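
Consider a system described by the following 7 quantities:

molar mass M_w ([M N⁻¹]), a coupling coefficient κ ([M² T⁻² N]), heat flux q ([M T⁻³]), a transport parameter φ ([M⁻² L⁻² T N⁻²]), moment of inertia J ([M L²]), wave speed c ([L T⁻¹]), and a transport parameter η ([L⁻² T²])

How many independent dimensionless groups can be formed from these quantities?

3

There are 7 variables and 4 base dimensions (M, L, T, N).
The dimension matrix has rank 4.
Independent dimensionless groups: 7 − 4 = 3.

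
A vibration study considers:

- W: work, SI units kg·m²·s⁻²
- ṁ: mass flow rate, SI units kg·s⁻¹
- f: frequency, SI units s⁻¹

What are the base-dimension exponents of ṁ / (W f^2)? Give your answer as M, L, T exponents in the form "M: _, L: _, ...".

M: 0, L: -2, T: 3

Collect each base-dimension exponent across the product:
  M: −(1) + (1) − 2·(0) = 0
  L: −(2) + (0) − 2·(0) = -2
  T: −(-2) + (-1) − 2·(-1) = 3
So the dimensions are [L⁻² T³].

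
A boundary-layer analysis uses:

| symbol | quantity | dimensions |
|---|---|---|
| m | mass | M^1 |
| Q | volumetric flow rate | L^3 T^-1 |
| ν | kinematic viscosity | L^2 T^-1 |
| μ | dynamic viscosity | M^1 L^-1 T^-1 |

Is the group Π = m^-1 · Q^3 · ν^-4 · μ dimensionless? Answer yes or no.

Sum the exponent of each base dimension across the product:
  M: −[m]_M + 3·[Q]_M − 4·[ν]_M + [μ]_M = −(1) + 3·(0) − 4·(0) + (1) = 0
  L: −[m]_L + 3·[Q]_L − 4·[ν]_L + [μ]_L = −(0) + 3·(3) − 4·(2) + (-1) = 0
  T: −[m]_T + 3·[Q]_T − 4·[ν]_T + [μ]_T = −(0) + 3·(-1) − 4·(-1) + (-1) = 0
All base exponents vanish — dimensionless.

yes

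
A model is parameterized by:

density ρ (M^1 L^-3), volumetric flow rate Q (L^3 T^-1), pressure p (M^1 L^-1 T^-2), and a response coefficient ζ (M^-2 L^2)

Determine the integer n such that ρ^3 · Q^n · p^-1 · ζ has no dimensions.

2

Balance the L exponent: (3)·n from Q, plus 3·(-3) − (-1) + (2) = -6 from the rest, must sum to zero.
3n − 6 = 0, so n = 2.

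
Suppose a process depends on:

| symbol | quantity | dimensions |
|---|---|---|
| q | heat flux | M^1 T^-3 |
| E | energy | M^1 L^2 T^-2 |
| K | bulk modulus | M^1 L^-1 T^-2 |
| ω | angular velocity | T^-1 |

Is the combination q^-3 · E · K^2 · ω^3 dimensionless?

Sum the exponent of each base dimension across the product:
  M: −3·[q]_M + [E]_M + 2·[K]_M + 3·[ω]_M = −3·(1) + (1) + 2·(1) + 3·(0) = 0
  L: −3·[q]_L + [E]_L + 2·[K]_L + 3·[ω]_L = −3·(0) + (2) + 2·(-1) + 3·(0) = 0
  T: −3·[q]_T + [E]_T + 2·[K]_T + 3·[ω]_T = −3·(-3) + (-2) + 2·(-2) + 3·(-1) = 0
All base exponents vanish — dimensionless.

yes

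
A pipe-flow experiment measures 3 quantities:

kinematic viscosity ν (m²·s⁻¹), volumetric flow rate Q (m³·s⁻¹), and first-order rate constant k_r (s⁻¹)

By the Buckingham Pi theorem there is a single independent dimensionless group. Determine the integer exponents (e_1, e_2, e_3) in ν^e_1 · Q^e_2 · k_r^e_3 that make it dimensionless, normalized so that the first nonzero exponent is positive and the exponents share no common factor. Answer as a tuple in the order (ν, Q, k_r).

L: e_1·(2) + e_2·(3) + e_3·(0) = 0
T: e_1·(-1) + e_2·(-1) + e_3·(-1) = 0
Solving this homogeneous linear system for the smallest-integer solution (first nonzero entry positive) gives (3, -2, -1).

(3, -2, -1)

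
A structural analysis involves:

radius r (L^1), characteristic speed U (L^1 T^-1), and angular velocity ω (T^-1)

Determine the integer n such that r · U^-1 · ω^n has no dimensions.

Balance the T exponent: (-1)·n from ω, plus (0) − (-1) = 1 from the rest, must sum to zero.
−n + 1 = 0, so n = 1.

1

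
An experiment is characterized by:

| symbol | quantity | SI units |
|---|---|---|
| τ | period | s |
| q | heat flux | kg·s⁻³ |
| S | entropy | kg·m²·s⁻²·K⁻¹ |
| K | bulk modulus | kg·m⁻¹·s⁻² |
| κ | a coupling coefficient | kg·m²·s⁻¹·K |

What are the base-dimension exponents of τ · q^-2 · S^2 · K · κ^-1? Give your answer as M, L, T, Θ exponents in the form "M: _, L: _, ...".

M: 0, L: 1, T: 2, Θ: -3

Collect each base-dimension exponent across the product:
  M: (0) − 2·(1) + 2·(1) + (1) − (1) = 0
  L: (0) − 2·(0) + 2·(2) + (-1) − (2) = 1
  T: (1) − 2·(-3) + 2·(-2) + (-2) − (-1) = 2
  Θ: (0) − 2·(0) + 2·(-1) + (0) − (1) = -3
So the dimensions are [L T² Θ⁻³].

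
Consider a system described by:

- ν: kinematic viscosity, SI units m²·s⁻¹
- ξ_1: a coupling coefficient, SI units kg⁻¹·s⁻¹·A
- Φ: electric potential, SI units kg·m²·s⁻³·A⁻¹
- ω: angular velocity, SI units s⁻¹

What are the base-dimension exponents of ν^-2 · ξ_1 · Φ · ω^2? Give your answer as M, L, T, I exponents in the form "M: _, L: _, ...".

Collect each base-dimension exponent across the product:
  M: −2·(0) + (-1) + (1) + 2·(0) = 0
  L: −2·(2) + (0) + (2) + 2·(0) = -2
  T: −2·(-1) + (-1) + (-3) + 2·(-1) = -4
  I: −2·(0) + (1) + (-1) + 2·(0) = 0
So the dimensions are [L⁻² T⁻⁴].

M: 0, L: -2, T: -4, I: 0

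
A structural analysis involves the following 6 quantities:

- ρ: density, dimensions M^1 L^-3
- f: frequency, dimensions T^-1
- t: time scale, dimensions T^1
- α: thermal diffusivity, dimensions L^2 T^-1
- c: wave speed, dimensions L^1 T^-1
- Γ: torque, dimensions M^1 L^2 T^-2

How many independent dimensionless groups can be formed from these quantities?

There are 6 variables and 3 base dimensions (M, L, T).
The dimension matrix has rank 3.
Independent dimensionless groups: 6 − 3 = 3.

3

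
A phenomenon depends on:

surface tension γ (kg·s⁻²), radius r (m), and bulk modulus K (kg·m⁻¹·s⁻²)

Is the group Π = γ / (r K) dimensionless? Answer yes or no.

yes

Sum the exponent of each base dimension across the product:
  M: [γ]_M − [r]_M − [K]_M = (1) − (0) − (1) = 0
  L: [γ]_L − [r]_L − [K]_L = (0) − (1) − (-1) = 0
  T: [γ]_T − [r]_T − [K]_T = (-2) − (0) − (-2) = 0
  Θ: [γ]_Θ − [r]_Θ − [K]_Θ = (0) − (0) − (0) = 0
  N: [γ]_N − [r]_N − [K]_N = (0) − (0) − (0) = 0
All base exponents vanish — dimensionless.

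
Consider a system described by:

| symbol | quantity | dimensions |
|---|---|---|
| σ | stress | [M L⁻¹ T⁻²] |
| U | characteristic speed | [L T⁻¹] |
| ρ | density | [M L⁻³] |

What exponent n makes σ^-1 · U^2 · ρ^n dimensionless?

1

Balance the M exponent: (1)·n from ρ, plus −(1) + 2·(0) = -1 from the rest, must sum to zero.
n − 1 = 0, so n = 1.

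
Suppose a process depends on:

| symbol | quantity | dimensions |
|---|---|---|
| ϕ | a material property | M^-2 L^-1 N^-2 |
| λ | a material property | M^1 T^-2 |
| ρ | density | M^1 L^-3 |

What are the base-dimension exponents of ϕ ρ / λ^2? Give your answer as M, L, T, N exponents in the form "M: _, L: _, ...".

Collect each base-dimension exponent across the product:
  M: (-2) − 2·(1) + (1) = -3
  L: (-1) − 2·(0) + (-3) = -4
  T: (0) − 2·(-2) + (0) = 4
  N: (-2) − 2·(0) + (0) = -2
So the dimensions are [M⁻³ L⁻⁴ T⁴ N⁻²].

M: -3, L: -4, T: 4, N: -2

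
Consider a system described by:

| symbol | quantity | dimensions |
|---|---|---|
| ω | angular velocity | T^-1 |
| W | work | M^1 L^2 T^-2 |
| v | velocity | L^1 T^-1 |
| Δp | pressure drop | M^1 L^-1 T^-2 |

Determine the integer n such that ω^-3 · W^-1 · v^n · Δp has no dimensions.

Balance the L exponent: (1)·n from v, plus −3·(0) − (2) + (-1) = -3 from the rest, must sum to zero.
n − 3 = 0, so n = 3.

3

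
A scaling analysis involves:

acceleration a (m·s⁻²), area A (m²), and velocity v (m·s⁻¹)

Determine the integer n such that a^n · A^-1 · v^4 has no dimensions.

Balance the L exponent: (1)·n from a, plus −(2) + 4·(1) = 2 from the rest, must sum to zero.
n + 2 = 0, so n = -2.

-2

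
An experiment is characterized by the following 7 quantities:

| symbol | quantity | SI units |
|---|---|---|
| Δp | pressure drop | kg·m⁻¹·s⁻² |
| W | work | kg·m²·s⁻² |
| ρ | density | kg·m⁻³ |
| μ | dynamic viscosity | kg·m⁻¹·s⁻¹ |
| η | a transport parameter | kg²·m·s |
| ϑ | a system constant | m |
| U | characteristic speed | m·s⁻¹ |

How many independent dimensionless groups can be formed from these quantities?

4

There are 7 variables and 3 base dimensions (M, L, T).
The dimension matrix has rank 3.
Independent dimensionless groups: 7 − 3 = 4.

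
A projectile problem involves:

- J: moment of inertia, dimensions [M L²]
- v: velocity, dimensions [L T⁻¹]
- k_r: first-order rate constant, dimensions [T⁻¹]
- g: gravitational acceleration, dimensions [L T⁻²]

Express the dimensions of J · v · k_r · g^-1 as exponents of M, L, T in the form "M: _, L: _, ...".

Collect each base-dimension exponent across the product:
  M: (1) + (0) + (0) − (0) = 1
  L: (2) + (1) + (0) − (1) = 2
  T: (0) + (-1) + (-1) − (-2) = 0
So the dimensions are [M L²].

M: 1, L: 2, T: 0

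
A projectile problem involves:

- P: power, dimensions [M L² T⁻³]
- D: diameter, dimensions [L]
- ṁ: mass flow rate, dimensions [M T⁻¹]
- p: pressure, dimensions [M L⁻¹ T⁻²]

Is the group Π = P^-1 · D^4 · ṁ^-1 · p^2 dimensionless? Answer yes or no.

yes

Sum the exponent of each base dimension across the product:
  M: −[P]_M + 4·[D]_M − [ṁ]_M + 2·[p]_M = −(1) + 4·(0) − (1) + 2·(1) = 0
  L: −[P]_L + 4·[D]_L − [ṁ]_L + 2·[p]_L = −(2) + 4·(1) − (0) + 2·(-1) = 0
  T: −[P]_T + 4·[D]_T − [ṁ]_T + 2·[p]_T = −(-3) + 4·(0) − (-1) + 2·(-2) = 0
All base exponents vanish — dimensionless.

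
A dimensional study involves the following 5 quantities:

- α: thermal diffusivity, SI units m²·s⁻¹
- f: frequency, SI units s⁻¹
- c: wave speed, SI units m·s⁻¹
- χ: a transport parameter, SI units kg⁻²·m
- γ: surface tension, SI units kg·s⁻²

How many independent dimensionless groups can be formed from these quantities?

There are 5 variables and 3 base dimensions (M, L, T).
The dimension matrix has rank 3.
Independent dimensionless groups: 5 − 3 = 2.

2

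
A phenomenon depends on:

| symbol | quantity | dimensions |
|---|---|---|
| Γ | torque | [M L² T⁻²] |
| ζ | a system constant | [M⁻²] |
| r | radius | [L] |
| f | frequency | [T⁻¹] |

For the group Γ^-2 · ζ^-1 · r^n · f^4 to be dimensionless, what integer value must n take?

4

Balance the L exponent: (1)·n from r, plus −2·(2) − (0) + 4·(0) = -4 from the rest, must sum to zero.
n − 4 = 0, so n = 4.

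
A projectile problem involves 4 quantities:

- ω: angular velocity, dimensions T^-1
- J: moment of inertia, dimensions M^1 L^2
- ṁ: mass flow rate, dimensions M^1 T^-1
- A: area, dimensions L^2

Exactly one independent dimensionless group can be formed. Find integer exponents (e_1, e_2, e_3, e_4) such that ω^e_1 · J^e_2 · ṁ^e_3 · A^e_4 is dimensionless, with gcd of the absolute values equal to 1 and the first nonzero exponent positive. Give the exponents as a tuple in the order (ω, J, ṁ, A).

(1, 1, -1, -1)

M: e_1·(0) + e_2·(1) + e_3·(1) + e_4·(0) = 0
L: e_1·(0) + e_2·(2) + e_3·(0) + e_4·(2) = 0
T: e_1·(-1) + e_2·(0) + e_3·(-1) + e_4·(0) = 0
Solving this homogeneous linear system for the smallest-integer solution (first nonzero entry positive) gives (1, 1, -1, -1).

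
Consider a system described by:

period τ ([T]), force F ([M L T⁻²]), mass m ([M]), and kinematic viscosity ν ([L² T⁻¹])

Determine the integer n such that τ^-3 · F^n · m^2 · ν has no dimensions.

-2

Balance the M exponent: (1)·n from F, plus −3·(0) + 2·(1) + (0) = 2 from the rest, must sum to zero.
n + 2 = 0, so n = -2.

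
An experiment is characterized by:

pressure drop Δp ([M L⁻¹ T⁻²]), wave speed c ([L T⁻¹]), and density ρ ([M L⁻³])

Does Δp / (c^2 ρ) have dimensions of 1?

Sum the exponent of each base dimension across the product:
  M: [Δp]_M − 2·[c]_M − [ρ]_M = (1) − 2·(0) − (1) = 0
  L: [Δp]_L − 2·[c]_L − [ρ]_L = (-1) − 2·(1) − (-3) = 0
  T: [Δp]_T − 2·[c]_T − [ρ]_T = (-2) − 2·(-1) − (0) = 0
All base exponents vanish — dimensionless.

yes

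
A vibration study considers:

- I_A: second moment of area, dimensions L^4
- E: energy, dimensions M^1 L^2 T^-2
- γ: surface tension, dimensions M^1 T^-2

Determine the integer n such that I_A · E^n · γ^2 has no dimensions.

Balance the M exponent: (1)·n from E, plus (0) + 2·(1) = 2 from the rest, must sum to zero.
n + 2 = 0, so n = -2.

-2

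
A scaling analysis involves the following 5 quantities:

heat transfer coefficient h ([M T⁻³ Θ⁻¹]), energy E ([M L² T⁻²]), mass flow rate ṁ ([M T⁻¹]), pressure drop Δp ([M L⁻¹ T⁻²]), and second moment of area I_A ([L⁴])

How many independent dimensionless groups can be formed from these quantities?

There are 5 variables and 4 base dimensions (M, L, T, Θ).
The dimension matrix has rank 4.
Independent dimensionless groups: 5 − 4 = 1.

1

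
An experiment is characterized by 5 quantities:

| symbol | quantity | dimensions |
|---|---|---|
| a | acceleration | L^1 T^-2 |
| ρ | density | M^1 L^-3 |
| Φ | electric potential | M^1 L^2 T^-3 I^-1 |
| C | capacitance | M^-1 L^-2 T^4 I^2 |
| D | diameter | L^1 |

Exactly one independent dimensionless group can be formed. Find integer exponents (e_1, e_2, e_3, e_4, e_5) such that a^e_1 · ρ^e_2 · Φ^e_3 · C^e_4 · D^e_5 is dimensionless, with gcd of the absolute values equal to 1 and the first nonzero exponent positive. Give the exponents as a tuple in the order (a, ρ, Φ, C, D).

(1, 1, -2, -1, 4)

M: e_1·(0) + e_2·(1) + e_3·(1) + e_4·(-1) + e_5·(0) = 0
L: e_1·(1) + e_2·(-3) + e_3·(2) + e_4·(-2) + e_5·(1) = 0
T: e_1·(-2) + e_2·(0) + e_3·(-3) + e_4·(4) + e_5·(0) = 0
I: e_1·(0) + e_2·(0) + e_3·(-1) + e_4·(2) + e_5·(0) = 0
Solving this homogeneous linear system for the smallest-integer solution (first nonzero entry positive) gives (1, 1, -2, -1, 4).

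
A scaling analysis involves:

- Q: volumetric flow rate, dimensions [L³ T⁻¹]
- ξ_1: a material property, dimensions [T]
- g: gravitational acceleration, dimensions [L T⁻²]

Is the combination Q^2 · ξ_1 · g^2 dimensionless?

Sum the exponent of each base dimension across the product:
  L: 2·[Q]_L + [ξ_1]_L + 2·[g]_L = 2·(3) + (0) + 2·(1) = 8
  T: 2·[Q]_T + [ξ_1]_T + 2·[g]_T = 2·(-1) + (1) + 2·(-2) = -5
Net dimensions [L⁸ T⁻⁵] ≠ [1] — not dimensionless.

no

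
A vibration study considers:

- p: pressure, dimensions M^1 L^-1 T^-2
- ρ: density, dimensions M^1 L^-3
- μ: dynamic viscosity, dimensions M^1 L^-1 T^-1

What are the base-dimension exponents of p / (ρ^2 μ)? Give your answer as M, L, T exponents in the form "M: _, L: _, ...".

M: -2, L: 6, T: -1

Collect each base-dimension exponent across the product:
  M: (1) − 2·(1) − (1) = -2
  L: (-1) − 2·(-3) − (-1) = 6
  T: (-2) − 2·(0) − (-1) = -1
So the dimensions are [M⁻² L⁶ T⁻¹].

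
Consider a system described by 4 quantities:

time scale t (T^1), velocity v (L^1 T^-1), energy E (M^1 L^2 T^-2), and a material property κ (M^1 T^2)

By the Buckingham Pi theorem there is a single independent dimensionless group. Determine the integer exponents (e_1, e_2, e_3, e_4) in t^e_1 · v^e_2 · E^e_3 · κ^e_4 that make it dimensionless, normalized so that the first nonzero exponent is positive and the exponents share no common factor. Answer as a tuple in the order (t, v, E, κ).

M: e_1·(0) + e_2·(0) + e_3·(1) + e_4·(1) = 0
L: e_1·(0) + e_2·(1) + e_3·(2) + e_4·(0) = 0
T: e_1·(1) + e_2·(-1) + e_3·(-2) + e_4·(2) = 0
Solving this homogeneous linear system for the smallest-integer solution (first nonzero entry positive) gives (2, -2, 1, -1).

(2, -2, 1, -1)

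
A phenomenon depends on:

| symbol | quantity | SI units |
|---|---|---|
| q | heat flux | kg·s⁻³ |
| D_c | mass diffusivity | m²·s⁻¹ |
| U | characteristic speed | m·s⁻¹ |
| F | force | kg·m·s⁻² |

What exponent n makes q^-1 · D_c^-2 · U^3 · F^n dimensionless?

Balance the M exponent: (1)·n from F, plus −(1) − 2·(0) + 3·(0) = -1 from the rest, must sum to zero.
n − 1 = 0, so n = 1.

1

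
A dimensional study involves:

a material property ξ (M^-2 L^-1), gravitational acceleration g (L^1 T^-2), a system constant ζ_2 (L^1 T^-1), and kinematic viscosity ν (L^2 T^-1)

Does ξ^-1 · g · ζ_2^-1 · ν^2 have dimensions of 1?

Sum the exponent of each base dimension across the product:
  M: −[ξ]_M + [g]_M − [ζ_2]_M + 2·[ν]_M = −(-2) + (0) − (0) + 2·(0) = 2
  L: −[ξ]_L + [g]_L − [ζ_2]_L + 2·[ν]_L = −(-1) + (1) − (1) + 2·(2) = 5
  T: −[ξ]_T + [g]_T − [ζ_2]_T + 2·[ν]_T = −(0) + (-2) − (-1) + 2·(-1) = -3
Net dimensions [M² L⁵ T⁻³] ≠ [1] — not dimensionless.

no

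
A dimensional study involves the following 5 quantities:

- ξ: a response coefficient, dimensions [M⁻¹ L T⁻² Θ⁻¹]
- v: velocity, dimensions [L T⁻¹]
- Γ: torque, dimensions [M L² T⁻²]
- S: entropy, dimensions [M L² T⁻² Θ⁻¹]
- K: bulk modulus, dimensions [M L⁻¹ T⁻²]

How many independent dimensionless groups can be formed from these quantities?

There are 5 variables and 4 base dimensions (M, L, T, Θ).
The dimension matrix has rank 4.
Independent dimensionless groups: 5 − 4 = 1.

1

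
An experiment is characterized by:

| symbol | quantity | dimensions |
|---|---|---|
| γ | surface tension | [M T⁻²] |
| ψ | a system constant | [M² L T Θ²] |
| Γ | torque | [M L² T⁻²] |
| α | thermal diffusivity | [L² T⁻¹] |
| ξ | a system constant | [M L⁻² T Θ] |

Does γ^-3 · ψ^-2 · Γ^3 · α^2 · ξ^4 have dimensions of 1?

yes

Sum the exponent of each base dimension across the product:
  M: −3·[γ]_M − 2·[ψ]_M + 3·[Γ]_M + 2·[α]_M + 4·[ξ]_M = −3·(1) − 2·(2) + 3·(1) + 2·(0) + 4·(1) = 0
  L: −3·[γ]_L − 2·[ψ]_L + 3·[Γ]_L + 2·[α]_L + 4·[ξ]_L = −3·(0) − 2·(1) + 3·(2) + 2·(2) + 4·(-2) = 0
  T: −3·[γ]_T − 2·[ψ]_T + 3·[Γ]_T + 2·[α]_T + 4·[ξ]_T = −3·(-2) − 2·(1) + 3·(-2) + 2·(-1) + 4·(1) = 0
  Θ: −3·[γ]_Θ − 2·[ψ]_Θ + 3·[Γ]_Θ + 2·[α]_Θ + 4·[ξ]_Θ = −3·(0) − 2·(2) + 3·(0) + 2·(0) + 4·(1) = 0
All base exponents vanish — dimensionless.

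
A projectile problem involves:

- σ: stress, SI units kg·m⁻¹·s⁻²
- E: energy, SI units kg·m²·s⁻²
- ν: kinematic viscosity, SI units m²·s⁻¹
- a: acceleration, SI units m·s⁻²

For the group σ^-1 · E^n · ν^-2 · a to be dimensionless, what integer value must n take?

Balance the M exponent: (1)·n from E, plus −(1) − 2·(0) + (0) = -1 from the rest, must sum to zero.
n − 1 = 0, so n = 1.

1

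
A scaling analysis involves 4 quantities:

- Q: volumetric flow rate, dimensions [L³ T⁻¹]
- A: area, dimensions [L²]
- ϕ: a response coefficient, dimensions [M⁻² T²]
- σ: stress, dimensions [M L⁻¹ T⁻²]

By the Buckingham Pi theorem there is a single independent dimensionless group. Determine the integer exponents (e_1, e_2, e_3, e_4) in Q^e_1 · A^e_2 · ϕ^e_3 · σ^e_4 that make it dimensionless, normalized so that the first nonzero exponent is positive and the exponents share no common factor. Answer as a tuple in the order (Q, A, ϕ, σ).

(2, -4, -1, -2)

M: e_1·(0) + e_2·(0) + e_3·(-2) + e_4·(1) = 0
L: e_1·(3) + e_2·(2) + e_3·(0) + e_4·(-1) = 0
T: e_1·(-1) + e_2·(0) + e_3·(2) + e_4·(-2) = 0
Solving this homogeneous linear system for the smallest-integer solution (first nonzero entry positive) gives (2, -4, -1, -2).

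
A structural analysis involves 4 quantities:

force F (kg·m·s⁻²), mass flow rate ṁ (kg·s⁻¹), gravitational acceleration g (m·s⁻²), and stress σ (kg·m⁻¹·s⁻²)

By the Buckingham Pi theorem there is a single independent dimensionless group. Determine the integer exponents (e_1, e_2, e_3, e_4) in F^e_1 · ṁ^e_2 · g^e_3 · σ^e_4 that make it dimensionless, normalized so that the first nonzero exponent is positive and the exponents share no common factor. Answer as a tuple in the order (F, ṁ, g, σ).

M: e_1·(1) + e_2·(1) + e_3·(0) + e_4·(1) = 0
L: e_1·(1) + e_2·(0) + e_3·(1) + e_4·(-1) = 0
T: e_1·(-2) + e_2·(-1) + e_3·(-2) + e_4·(-2) = 0
Solving this homogeneous linear system for the smallest-integer solution (first nonzero entry positive) gives (3, -4, -2, 1).

(3, -4, -2, 1)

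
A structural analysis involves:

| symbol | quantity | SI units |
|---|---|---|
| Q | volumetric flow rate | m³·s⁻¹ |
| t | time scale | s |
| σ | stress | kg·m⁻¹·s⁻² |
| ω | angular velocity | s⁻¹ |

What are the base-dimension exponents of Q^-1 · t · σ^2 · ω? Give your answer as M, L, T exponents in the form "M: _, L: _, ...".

Collect each base-dimension exponent across the product:
  M: −(0) + (0) + 2·(1) + (0) = 2
  L: −(3) + (0) + 2·(-1) + (0) = -5
  T: −(-1) + (1) + 2·(-2) + (-1) = -3
So the dimensions are [M² L⁻⁵ T⁻³].

M: 2, L: -5, T: -3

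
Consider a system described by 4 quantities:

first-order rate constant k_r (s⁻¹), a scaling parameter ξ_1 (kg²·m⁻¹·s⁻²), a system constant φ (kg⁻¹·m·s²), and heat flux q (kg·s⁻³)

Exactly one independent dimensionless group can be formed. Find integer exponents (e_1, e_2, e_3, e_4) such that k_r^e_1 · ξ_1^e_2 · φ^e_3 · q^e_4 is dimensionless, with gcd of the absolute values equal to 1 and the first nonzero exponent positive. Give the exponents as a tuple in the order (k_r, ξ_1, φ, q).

(3, 1, 1, -1)

M: e_1·(0) + e_2·(2) + e_3·(-1) + e_4·(1) = 0
L: e_1·(0) + e_2·(-1) + e_3·(1) + e_4·(0) = 0
T: e_1·(-1) + e_2·(-2) + e_3·(2) + e_4·(-3) = 0
Solving this homogeneous linear system for the smallest-integer solution (first nonzero entry positive) gives (3, 1, 1, -1).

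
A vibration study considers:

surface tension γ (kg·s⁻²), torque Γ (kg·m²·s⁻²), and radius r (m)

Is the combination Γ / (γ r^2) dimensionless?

yes

Sum the exponent of each base dimension across the product:
  M: −[γ]_M + [Γ]_M − 2·[r]_M = −(1) + (1) − 2·(0) = 0
  L: −[γ]_L + [Γ]_L − 2·[r]_L = −(0) + (2) − 2·(1) = 0
  T: −[γ]_T + [Γ]_T − 2·[r]_T = −(-2) + (-2) − 2·(0) = 0
All base exponents vanish — dimensionless.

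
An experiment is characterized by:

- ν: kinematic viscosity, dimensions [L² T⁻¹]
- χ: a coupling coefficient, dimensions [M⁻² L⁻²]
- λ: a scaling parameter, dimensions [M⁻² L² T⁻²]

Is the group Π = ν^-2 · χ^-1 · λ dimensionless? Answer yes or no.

yes

Sum the exponent of each base dimension across the product:
  M: −2·[ν]_M − [χ]_M + [λ]_M = −2·(0) − (-2) + (-2) = 0
  L: −2·[ν]_L − [χ]_L + [λ]_L = −2·(2) − (-2) + (2) = 0
  T: −2·[ν]_T − [χ]_T + [λ]_T = −2·(-1) − (0) + (-2) = 0
All base exponents vanish — dimensionless.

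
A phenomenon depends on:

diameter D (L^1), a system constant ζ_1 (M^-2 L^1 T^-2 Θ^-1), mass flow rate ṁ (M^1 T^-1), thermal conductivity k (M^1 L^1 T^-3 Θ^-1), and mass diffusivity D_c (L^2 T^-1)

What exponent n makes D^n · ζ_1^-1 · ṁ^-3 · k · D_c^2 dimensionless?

Balance the L exponent: (1)·n from D, plus −(1) − 3·(0) + (1) + 2·(2) = 4 from the rest, must sum to zero.
n + 4 = 0, so n = -4.

-4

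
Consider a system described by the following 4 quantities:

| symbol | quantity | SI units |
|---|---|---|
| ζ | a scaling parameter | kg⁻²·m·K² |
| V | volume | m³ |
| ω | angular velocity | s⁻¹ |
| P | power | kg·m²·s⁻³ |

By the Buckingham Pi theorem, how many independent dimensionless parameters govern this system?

There are 4 variables and 4 base dimensions (M, L, T, Θ).
The dimension matrix has rank 4.
Independent dimensionless groups: 4 − 4 = 0.

0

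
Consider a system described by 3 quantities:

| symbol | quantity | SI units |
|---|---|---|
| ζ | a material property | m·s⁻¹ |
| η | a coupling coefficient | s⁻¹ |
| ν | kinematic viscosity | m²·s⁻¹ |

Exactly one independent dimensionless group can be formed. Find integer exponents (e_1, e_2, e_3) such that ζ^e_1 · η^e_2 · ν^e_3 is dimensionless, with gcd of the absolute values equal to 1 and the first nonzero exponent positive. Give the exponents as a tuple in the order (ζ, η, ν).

(2, -1, -1)

L: e_1·(1) + e_2·(0) + e_3·(2) = 0
T: e_1·(-1) + e_2·(-1) + e_3·(-1) = 0
Solving this homogeneous linear system for the smallest-integer solution (first nonzero entry positive) gives (2, -1, -1).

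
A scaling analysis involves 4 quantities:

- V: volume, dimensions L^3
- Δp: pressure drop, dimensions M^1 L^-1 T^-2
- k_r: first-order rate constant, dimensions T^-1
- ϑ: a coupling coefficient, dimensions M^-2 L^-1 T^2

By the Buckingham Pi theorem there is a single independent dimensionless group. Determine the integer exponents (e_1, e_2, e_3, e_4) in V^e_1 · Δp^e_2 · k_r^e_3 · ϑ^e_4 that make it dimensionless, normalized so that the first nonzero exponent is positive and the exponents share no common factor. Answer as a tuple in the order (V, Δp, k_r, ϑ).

(1, 2, -2, 1)

M: e_1·(0) + e_2·(1) + e_3·(0) + e_4·(-2) = 0
L: e_1·(3) + e_2·(-1) + e_3·(0) + e_4·(-1) = 0
T: e_1·(0) + e_2·(-2) + e_3·(-1) + e_4·(2) = 0
Solving this homogeneous linear system for the smallest-integer solution (first nonzero entry positive) gives (1, 2, -2, 1).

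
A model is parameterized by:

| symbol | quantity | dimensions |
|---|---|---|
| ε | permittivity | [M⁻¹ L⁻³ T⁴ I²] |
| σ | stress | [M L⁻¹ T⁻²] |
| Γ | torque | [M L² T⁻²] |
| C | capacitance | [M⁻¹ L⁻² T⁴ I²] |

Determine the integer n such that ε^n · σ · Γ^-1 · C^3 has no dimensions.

Balance the M exponent: (-1)·n from ε, plus (1) − (1) + 3·(-1) = -3 from the rest, must sum to zero.
−n − 3 = 0, so n = -3.

-3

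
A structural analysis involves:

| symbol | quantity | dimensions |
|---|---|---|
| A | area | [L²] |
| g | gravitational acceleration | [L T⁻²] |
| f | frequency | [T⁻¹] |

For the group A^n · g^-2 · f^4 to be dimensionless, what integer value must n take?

1

Balance the L exponent: (2)·n from A, plus −2·(1) + 4·(0) = -2 from the rest, must sum to zero.
2n − 2 = 0, so n = 1.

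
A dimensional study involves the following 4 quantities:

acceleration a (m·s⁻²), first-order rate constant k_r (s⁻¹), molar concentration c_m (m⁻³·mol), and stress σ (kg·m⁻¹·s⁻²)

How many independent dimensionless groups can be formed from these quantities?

There are 4 variables and 4 base dimensions (M, L, T, N).
The dimension matrix has rank 4.
Independent dimensionless groups: 4 − 4 = 0.

0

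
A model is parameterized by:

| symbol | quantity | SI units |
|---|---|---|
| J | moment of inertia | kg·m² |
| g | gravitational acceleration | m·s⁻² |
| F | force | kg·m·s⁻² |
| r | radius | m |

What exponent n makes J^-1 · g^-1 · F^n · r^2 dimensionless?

Balance the M exponent: (1)·n from F, plus −(1) − (0) + 2·(0) = -1 from the rest, must sum to zero.
n − 1 = 0, so n = 1.

1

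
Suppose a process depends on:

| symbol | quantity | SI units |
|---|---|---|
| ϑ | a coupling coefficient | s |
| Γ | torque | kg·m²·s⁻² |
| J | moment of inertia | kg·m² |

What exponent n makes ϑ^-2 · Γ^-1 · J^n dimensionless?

Balance the M exponent: (1)·n from J, plus −2·(0) − (1) = -1 from the rest, must sum to zero.
n − 1 = 0, so n = 1.

1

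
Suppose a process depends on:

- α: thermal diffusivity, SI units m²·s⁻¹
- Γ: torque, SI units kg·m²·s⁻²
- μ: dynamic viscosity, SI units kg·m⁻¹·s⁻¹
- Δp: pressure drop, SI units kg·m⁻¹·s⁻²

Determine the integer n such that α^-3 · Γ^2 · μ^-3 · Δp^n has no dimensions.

1

Balance the M exponent: (1)·n from Δp, plus −3·(0) + 2·(1) − 3·(1) = -1 from the rest, must sum to zero.
n − 1 = 0, so n = 1.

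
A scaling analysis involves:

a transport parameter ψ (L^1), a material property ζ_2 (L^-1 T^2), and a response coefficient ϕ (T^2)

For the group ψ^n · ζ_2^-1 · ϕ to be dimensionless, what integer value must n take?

-1

Balance the L exponent: (1)·n from ψ, plus −(-1) + (0) = 1 from the rest, must sum to zero.
n + 1 = 0, so n = -1.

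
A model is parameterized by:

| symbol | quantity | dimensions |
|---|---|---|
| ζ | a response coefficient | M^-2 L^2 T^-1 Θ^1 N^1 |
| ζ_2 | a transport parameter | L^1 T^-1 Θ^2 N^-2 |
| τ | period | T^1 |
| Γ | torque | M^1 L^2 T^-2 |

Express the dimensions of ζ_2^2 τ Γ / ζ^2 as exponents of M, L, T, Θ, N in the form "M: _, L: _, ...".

Collect each base-dimension exponent across the product:
  M: −2·(-2) + 2·(0) + (0) + (1) = 5
  L: −2·(2) + 2·(1) + (0) + (2) = 0
  T: −2·(-1) + 2·(-1) + (1) + (-2) = -1
  Θ: −2·(1) + 2·(2) + (0) + (0) = 2
  N: −2·(1) + 2·(-2) + (0) + (0) = -6
So the dimensions are [M⁵ T⁻¹ Θ² N⁻⁶].

M: 5, L: 0, T: -1, Θ: 2, N: -6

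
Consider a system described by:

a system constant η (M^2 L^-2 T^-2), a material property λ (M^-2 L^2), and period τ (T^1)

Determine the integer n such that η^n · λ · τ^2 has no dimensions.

Balance the M exponent: (2)·n from η, plus (-2) + 2·(0) = -2 from the rest, must sum to zero.
2n − 2 = 0, so n = 1.

1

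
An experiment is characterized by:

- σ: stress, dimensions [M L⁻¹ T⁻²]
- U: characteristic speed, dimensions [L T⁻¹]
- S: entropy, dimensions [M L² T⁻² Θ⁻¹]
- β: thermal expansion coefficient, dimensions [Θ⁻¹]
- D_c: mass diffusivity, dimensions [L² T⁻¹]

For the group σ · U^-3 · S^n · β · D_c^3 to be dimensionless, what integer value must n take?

-1

Balance the M exponent: (1)·n from S, plus (1) − 3·(0) + (0) + 3·(0) = 1 from the rest, must sum to zero.
n + 1 = 0, so n = -1.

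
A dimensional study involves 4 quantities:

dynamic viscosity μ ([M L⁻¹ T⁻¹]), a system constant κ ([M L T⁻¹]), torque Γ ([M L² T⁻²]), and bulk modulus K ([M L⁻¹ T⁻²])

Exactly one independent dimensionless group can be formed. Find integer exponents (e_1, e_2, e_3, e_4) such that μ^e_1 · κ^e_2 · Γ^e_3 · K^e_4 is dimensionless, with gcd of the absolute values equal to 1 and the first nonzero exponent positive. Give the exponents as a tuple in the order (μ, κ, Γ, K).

M: e_1·(1) + e_2·(1) + e_3·(1) + e_4·(1) = 0
L: e_1·(-1) + e_2·(1) + e_3·(2) + e_4·(-1) = 0
T: e_1·(-1) + e_2·(-1) + e_3·(-2) + e_4·(-2) = 0
Solving this homogeneous linear system for the smallest-integer solution (first nonzero entry positive) gives (3, -3, 2, -2).

(3, -3, 2, -2)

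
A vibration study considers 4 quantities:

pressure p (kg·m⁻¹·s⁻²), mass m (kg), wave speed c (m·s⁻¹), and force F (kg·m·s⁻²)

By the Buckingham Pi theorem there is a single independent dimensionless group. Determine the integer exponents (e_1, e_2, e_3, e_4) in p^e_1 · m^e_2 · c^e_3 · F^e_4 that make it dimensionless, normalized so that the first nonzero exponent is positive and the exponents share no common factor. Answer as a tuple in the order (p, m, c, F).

M: e_1·(1) + e_2·(1) + e_3·(0) + e_4·(1) = 0
L: e_1·(-1) + e_2·(0) + e_3·(1) + e_4·(1) = 0
T: e_1·(-2) + e_2·(0) + e_3·(-1) + e_4·(-2) = 0
Solving this homogeneous linear system for the smallest-integer solution (first nonzero entry positive) gives (1, 2, 4, -3).

(1, 2, 4, -3)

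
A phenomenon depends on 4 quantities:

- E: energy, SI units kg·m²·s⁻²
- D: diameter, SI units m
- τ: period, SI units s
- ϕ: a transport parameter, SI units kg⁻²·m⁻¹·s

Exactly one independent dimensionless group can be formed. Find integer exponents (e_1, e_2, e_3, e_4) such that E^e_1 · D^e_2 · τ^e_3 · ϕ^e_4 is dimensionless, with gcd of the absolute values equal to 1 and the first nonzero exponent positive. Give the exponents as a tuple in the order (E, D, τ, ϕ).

M: e_1·(1) + e_2·(0) + e_3·(0) + e_4·(-2) = 0
L: e_1·(2) + e_2·(1) + e_3·(0) + e_4·(-1) = 0
T: e_1·(-2) + e_2·(0) + e_3·(1) + e_4·(1) = 0
Solving this homogeneous linear system for the smallest-integer solution (first nonzero entry positive) gives (2, -3, 3, 1).

(2, -3, 3, 1)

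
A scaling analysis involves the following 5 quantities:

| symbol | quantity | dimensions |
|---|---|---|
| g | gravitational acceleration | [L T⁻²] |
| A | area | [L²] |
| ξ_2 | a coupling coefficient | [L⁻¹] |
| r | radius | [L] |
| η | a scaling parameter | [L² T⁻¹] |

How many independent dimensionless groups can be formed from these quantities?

There are 5 variables and 2 base dimensions (L, T).
The dimension matrix has rank 2.
Independent dimensionless groups: 5 − 2 = 3.

3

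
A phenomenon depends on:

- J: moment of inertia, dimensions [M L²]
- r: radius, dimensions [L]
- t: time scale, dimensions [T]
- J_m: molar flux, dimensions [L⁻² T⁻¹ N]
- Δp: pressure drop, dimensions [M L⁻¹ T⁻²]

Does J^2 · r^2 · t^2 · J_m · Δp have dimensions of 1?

Sum the exponent of each base dimension across the product:
  M: 2·[J]_M + 2·[r]_M + 2·[t]_M + [J_m]_M + [Δp]_M = 2·(1) + 2·(0) + 2·(0) + (0) + (1) = 3
  L: 2·[J]_L + 2·[r]_L + 2·[t]_L + [J_m]_L + [Δp]_L = 2·(2) + 2·(1) + 2·(0) + (-2) + (-1) = 3
  T: 2·[J]_T + 2·[r]_T + 2·[t]_T + [J_m]_T + [Δp]_T = 2·(0) + 2·(0) + 2·(1) + (-1) + (-2) = -1
  N: 2·[J]_N + 2·[r]_N + 2·[t]_N + [J_m]_N + [Δp]_N = 2·(0) + 2·(0) + 2·(0) + (1) + (0) = 1
Net dimensions [M³ L³ T⁻¹ N] ≠ [1] — not dimensionless.

no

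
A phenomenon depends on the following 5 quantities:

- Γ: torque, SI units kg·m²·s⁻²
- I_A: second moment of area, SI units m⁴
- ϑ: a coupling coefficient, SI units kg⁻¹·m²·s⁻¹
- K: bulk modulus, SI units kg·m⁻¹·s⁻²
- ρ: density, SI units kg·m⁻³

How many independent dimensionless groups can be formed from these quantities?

2

There are 5 variables and 3 base dimensions (M, L, T).
The dimension matrix has rank 3.
Independent dimensionless groups: 5 − 3 = 2.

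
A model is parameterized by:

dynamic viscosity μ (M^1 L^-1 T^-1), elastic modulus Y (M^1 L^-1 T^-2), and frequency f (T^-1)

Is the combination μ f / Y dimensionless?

yes

Sum the exponent of each base dimension across the product:
  M: [μ]_M − [Y]_M + [f]_M = (1) − (1) + (0) = 0
  L: [μ]_L − [Y]_L + [f]_L = (-1) − (-1) + (0) = 0
  T: [μ]_T − [Y]_T + [f]_T = (-1) − (-2) + (-1) = 0
All base exponents vanish — dimensionless.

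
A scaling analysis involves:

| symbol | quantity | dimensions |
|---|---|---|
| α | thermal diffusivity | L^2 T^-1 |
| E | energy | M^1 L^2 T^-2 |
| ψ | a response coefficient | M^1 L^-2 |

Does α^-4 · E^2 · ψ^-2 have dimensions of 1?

Sum the exponent of each base dimension across the product:
  M: −4·[α]_M + 2·[E]_M − 2·[ψ]_M = −4·(0) + 2·(1) − 2·(1) = 0
  L: −4·[α]_L + 2·[E]_L − 2·[ψ]_L = −4·(2) + 2·(2) − 2·(-2) = 0
  T: −4·[α]_T + 2·[E]_T − 2·[ψ]_T = −4·(-1) + 2·(-2) − 2·(0) = 0
All base exponents vanish — dimensionless.

yes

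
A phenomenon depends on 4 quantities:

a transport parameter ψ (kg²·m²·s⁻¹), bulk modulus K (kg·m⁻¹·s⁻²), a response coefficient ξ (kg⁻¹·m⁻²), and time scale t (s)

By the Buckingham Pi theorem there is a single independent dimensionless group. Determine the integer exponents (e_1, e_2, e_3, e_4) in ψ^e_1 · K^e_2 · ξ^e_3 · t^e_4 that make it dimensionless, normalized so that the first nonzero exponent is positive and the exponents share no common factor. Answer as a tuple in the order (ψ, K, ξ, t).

M: e_1·(2) + e_2·(1) + e_3·(-1) + e_4·(0) = 0
L: e_1·(2) + e_2·(-1) + e_3·(-2) + e_4·(0) = 0
T: e_1·(-1) + e_2·(-2) + e_3·(0) + e_4·(1) = 0
Solving this homogeneous linear system for the smallest-integer solution (first nonzero entry positive) gives (3, -2, 4, -1).

(3, -2, 4, -1)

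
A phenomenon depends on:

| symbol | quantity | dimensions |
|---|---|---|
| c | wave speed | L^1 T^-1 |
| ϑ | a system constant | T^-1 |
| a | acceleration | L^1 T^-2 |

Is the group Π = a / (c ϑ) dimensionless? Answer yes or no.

Sum the exponent of each base dimension across the product:
  L: −[c]_L − [ϑ]_L + [a]_L = −(1) − (0) + (1) = 0
  T: −[c]_T − [ϑ]_T + [a]_T = −(-1) − (-1) + (-2) = 0
All base exponents vanish — dimensionless.

yes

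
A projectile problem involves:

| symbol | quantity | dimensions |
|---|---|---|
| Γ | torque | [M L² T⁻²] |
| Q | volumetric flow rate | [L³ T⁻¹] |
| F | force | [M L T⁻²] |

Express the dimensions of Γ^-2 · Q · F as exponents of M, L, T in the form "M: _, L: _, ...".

M: -1, L: 0, T: 1

Collect each base-dimension exponent across the product:
  M: −2·(1) + (0) + (1) = -1
  L: −2·(2) + (3) + (1) = 0
  T: −2·(-2) + (-1) + (-2) = 1
So the dimensions are [M⁻¹ T].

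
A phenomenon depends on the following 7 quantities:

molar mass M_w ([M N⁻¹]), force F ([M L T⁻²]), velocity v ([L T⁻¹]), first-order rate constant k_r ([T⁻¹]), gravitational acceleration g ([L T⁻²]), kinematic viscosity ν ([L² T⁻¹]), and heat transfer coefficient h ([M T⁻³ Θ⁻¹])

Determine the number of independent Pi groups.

2

There are 7 variables and 5 base dimensions (M, L, T, Θ, N).
The dimension matrix has rank 5.
Independent dimensionless groups: 7 − 5 = 2.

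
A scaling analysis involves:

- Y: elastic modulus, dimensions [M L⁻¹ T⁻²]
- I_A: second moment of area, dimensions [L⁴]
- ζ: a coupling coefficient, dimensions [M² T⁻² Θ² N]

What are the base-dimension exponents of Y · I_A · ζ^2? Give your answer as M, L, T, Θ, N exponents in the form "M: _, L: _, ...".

M: 5, L: 3, T: -6, Θ: 4, N: 2

Collect each base-dimension exponent across the product:
  M: (1) + (0) + 2·(2) = 5
  L: (-1) + (4) + 2·(0) = 3
  T: (-2) + (0) + 2·(-2) = -6
  Θ: (0) + (0) + 2·(2) = 4
  N: (0) + (0) + 2·(1) = 2
So the dimensions are [M⁵ L³ T⁻⁶ Θ⁴ N²].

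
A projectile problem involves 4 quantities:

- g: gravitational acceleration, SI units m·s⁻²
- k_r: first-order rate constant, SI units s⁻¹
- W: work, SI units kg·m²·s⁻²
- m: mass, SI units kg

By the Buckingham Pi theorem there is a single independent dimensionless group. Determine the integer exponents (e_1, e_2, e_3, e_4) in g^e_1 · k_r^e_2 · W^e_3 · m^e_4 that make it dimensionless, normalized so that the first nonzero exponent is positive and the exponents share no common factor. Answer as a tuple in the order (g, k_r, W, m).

(2, -2, -1, 1)

M: e_1·(0) + e_2·(0) + e_3·(1) + e_4·(1) = 0
L: e_1·(1) + e_2·(0) + e_3·(2) + e_4·(0) = 0
T: e_1·(-2) + e_2·(-1) + e_3·(-2) + e_4·(0) = 0
Solving this homogeneous linear system for the smallest-integer solution (first nonzero entry positive) gives (2, -2, -1, 1).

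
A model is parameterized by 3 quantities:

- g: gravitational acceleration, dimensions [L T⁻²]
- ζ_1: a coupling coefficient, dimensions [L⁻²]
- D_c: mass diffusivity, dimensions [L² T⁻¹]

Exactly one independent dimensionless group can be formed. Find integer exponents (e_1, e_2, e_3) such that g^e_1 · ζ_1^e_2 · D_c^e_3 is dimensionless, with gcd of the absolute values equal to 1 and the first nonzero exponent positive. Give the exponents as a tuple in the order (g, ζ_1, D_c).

(2, -3, -4)

L: e_1·(1) + e_2·(-2) + e_3·(2) = 0
T: e_1·(-2) + e_2·(0) + e_3·(-1) = 0
Solving this homogeneous linear system for the smallest-integer solution (first nonzero entry positive) gives (2, -3, -4).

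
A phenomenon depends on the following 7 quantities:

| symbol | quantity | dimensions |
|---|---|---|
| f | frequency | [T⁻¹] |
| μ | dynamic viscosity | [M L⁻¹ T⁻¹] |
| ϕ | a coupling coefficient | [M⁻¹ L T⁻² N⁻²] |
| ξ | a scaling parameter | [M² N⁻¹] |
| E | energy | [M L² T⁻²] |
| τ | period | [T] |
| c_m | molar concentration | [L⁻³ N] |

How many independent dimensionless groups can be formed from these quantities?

3

There are 7 variables and 4 base dimensions (M, L, T, N).
The dimension matrix has rank 4.
Independent dimensionless groups: 7 − 4 = 3.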